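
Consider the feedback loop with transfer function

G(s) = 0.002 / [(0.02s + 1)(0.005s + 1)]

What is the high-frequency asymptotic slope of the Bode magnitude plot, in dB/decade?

Each pole contributes −20 dB/decade at high frequency; each zero contributes +20 dB/decade.
Net: 0 zero(s) − 2 pole(s) → -40 dB/decade.

-40 dB/decade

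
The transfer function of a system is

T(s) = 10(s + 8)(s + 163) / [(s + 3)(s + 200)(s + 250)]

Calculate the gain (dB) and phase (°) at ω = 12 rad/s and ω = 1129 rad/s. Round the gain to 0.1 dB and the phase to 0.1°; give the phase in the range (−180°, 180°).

ω = 12: -28.4 dB, -21.6°; ω = 1129: -41.3 dB, -75.9°

At s = jω = j12:
zero (s+8): 8 + j12 → |·| = √(8²+12²) = √208 ≈ 14.422, ∠ = arctan(12/8) ≈ 56.31°
zero (s+163): 163 + j12 → |·| = √(163²+12²) = √26713 ≈ 163.44, ∠ = arctan(12/163) ≈ 4.21°
pole (s+3): 3 + j12 → |·| = √(3²+12²) = √153 ≈ 12.369, ∠ = arctan(12/3) ≈ 75.96°
pole (s+200): 200 + j12 → |·| = √(200²+12²) = √40144 ≈ 200.36, ∠ = arctan(12/200) ≈ 3.43°
pole (s+250): 250 + j12 → |·| = √(250²+12²) = √62644 ≈ 250.29, ∠ = arctan(12/250) ≈ 2.75°
|T| = 10 · 2357.1 / 6.2028e+05 ≈ 0.038001
Gain = 20 log₁₀(0.038001) ≈ -28.40 dB
∠T = 60.52° − 82.14° = -21.62°

At s = jω = j1129:
zero (s+8): 8 + j1129 → |·| = √(8²+1129²) = √1274705 ≈ 1129, ∠ = arctan(1129/8) ≈ 89.59°
zero (s+163): 163 + j1129 → |·| = √(163²+1129²) = √1301210 ≈ 1140.7, ∠ = arctan(1129/163) ≈ 81.78°
pole (s+3): 3 + j1129 → |·| = √(3²+1129²) = √1274650 ≈ 1129, ∠ = arctan(1129/3) ≈ 89.85°
pole (s+200): 200 + j1129 → |·| = √(200²+1129²) = √1314641 ≈ 1146.6, ∠ = arctan(1129/200) ≈ 79.95°
pole (s+250): 250 + j1129 → |·| = √(250²+1129²) = √1337141 ≈ 1156.3, ∠ = arctan(1129/250) ≈ 77.51°
|T| = 10 · 1.2879e+06 / 1.4968e+09 ≈ 0.0086044
Gain = 20 log₁₀(0.0086044) ≈ -41.31 dB
∠T = 171.37° − 247.31° = -75.94°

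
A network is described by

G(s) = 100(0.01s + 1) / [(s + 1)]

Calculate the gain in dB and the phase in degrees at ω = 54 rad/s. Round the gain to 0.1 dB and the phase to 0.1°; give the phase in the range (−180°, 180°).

At ω = 54 rad/s:
zero (1 + j54·0.01) = 1 + j0.54 → |·| ≈ 1.1365, ∠ ≈ 28.37°
pole (1 + j54·1) = 1 + j54 → |·| ≈ 54.009, ∠ ≈ 88.94°
|G| = 100 · 1.1365 / (54.009) ≈ 2.1043
Gain = 20 log₁₀(2.1043) ≈ 6.46 dB
∠G = (28.37°) − (88.94°) = -60.57°

6.5 dB, -60.6°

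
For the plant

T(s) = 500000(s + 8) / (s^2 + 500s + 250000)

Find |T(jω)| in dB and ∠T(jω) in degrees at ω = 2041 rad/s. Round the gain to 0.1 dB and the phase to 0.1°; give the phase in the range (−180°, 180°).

48.0 dB, -75.6°

At s = jω = j2041:
zero (s+8): 8 + j2041 → |·| = √(8²+2041²) = √4165745 ≈ 2041, ∠ = arctan(2041/8) ≈ 89.78°
quadratic: (j2041)² + 500·j2041 + 250000 = -3915681 + j1020500 → |·| ≈ 4.0465e+06, ∠ ≈ 165.39°
|T| = 500000 · 2041 / 4.0465e+06 ≈ 252.19
Gain = 20 log₁₀(252.19) ≈ 48.03 dB
∠T = 89.78° − 165.39° = -75.61°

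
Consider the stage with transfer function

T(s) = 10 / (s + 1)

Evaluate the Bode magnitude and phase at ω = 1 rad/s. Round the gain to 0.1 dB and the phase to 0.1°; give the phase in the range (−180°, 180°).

17.0 dB, -45.0°

Substitute s = j1:
Numerator: 10 = 10 + j0
Denominator: (j1) + 1 = 1 + j1
|N| = √(10² + 0²) ≈ 10, ∠N ≈ 0.00°
|D| = √(1² + 1²) ≈ 1.4142, ∠D ≈ 45.00°
|T| = 10 / 1.4142 ≈ 7.0711
Gain = 20 log₁₀(7.0711) ≈ 16.99 dB
∠T = 0.00° − 45.00° = -45.00°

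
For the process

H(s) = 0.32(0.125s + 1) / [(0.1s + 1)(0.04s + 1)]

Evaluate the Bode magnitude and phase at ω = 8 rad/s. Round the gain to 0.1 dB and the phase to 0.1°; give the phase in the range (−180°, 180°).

-9.5 dB, -11.4°

At ω = 8 rad/s:
zero (1 + j8·0.125) = 1 + j1 → |·| ≈ 1.4142, ∠ ≈ 45.00°
pole (1 + j8·0.1) = 1 + j0.8 → |·| ≈ 1.2806, ∠ ≈ 38.66°
pole (1 + j8·0.04) = 1 + j0.32 → |·| ≈ 1.05, ∠ ≈ 17.74°
|H| = 0.32 · 1.4142 / (1.2806 · 1.05) ≈ 0.33656
Gain = 20 log₁₀(0.33656) ≈ -9.46 dB
∠H = (45.00°) − (38.66° + 17.74°) = -11.40°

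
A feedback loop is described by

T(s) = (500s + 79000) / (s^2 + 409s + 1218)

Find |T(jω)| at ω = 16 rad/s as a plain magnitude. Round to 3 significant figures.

Substitute s = j16:
Numerator: 500(j16) + 79000 = 79000 + j8000
Denominator: (j16)^2 + 409(j16) + 1218 = 962 + j6544
|N| = √(79000² + 8000²) ≈ 79404, ∠N ≈ 5.78°
|D| = √(962² + 6544²) ≈ 6614.3, ∠D ≈ 81.64°
|T| = 79404 / 6614.3 ≈ 12.005

12.0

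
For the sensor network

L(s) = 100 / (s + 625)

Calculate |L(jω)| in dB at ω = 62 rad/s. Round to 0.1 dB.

-16.0 dB

At s = jω = j62:
pole (s+625): 625 + j62 → |·| = √(625²+62²) = √394469 ≈ 628.07, ∠ = arctan(62/625) ≈ 5.67°
|L| = 100 / 628.07 ≈ 0.15922
Gain = 20 log₁₀(0.15922) ≈ -15.96 dB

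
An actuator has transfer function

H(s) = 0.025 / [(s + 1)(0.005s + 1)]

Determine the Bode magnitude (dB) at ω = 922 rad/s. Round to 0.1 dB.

At ω = 922 rad/s:
pole (1 + j922·1) = 1 + j922 → |·| ≈ 922, ∠ ≈ 89.94°
pole (1 + j922·0.005) = 1 + j4.61 → |·| ≈ 4.7172, ∠ ≈ 77.76°
|H| = 0.025 · 1 / (922 · 4.7172) ≈ 5.7481e-06
Gain = 20 log₁₀(5.7481e-06) ≈ -104.81 dB

-104.8 dB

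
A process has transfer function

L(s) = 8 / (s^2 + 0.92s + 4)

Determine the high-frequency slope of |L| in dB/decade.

Each pole contributes −20 dB/decade at high frequency; each zero contributes +20 dB/decade.
Net: 0 zero(s) − 2 pole(s) → -40 dB/decade.

-40 dB/decade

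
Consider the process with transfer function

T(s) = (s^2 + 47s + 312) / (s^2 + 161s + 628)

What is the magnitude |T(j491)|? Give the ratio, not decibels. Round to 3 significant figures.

Substitute s = j491:
Numerator: (j491)^2 + 47(j491) + 312 = -240769 + j23077
Denominator: (j491)^2 + 161(j491) + 628 = -240453 + j79051
|N| = √(240769² + 23077²) ≈ 2.4187e+05, ∠N ≈ 174.53°
|D| = √(240453² + 79051²) ≈ 2.5311e+05, ∠D ≈ 161.80°
|T| = 2.4187e+05 / 2.5311e+05 ≈ 0.95559

0.956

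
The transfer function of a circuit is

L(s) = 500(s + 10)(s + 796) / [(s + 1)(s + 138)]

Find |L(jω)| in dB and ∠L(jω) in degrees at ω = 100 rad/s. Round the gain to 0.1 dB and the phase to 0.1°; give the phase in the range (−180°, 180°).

At s = jω = j100:
zero (s+10): 10 + j100 → |·| = √(10²+100²) = √10100 ≈ 100.5, ∠ = arctan(100/10) ≈ 84.29°
zero (s+796): 796 + j100 → |·| = √(796²+100²) = √643616 ≈ 802.26, ∠ = arctan(100/796) ≈ 7.16°
pole (s+1): 1 + j100 → |·| = √(1²+100²) = √10001 ≈ 100, ∠ = arctan(100/1) ≈ 89.43°
pole (s+138): 138 + j100 → |·| = √(138²+100²) = √29044 ≈ 170.42, ∠ = arctan(100/138) ≈ 35.93°
|L| = 500 · 80627 / 17042 ≈ 2365.5
Gain = 20 log₁₀(2365.5) ≈ 67.48 dB
∠L = 91.45° − 125.36° = -33.91°

67.5 dB, -33.9°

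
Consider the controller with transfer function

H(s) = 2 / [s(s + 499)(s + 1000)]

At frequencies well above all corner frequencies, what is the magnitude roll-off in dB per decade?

-60 dB/decade

Each pole contributes −20 dB/decade at high frequency; each zero contributes +20 dB/decade.
Net: 0 zero(s) − 3 pole(s) → -60 dB/decade.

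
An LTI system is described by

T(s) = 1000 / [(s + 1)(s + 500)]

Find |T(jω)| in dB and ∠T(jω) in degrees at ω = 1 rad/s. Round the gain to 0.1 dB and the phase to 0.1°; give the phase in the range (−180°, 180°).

3.0 dB, -45.1°

At s = jω = j1:
pole (s+1): 1 + j1 → |·| = √(1²+1²) = √2 ≈ 1.4142, ∠ = arctan(1/1) ≈ 45.00°
pole (s+500): 500 + j1 → |·| = √(500²+1²) = √250001 ≈ 500, ∠ = arctan(1/500) ≈ 0.11°
|T| = 1000 / 707.1 ≈ 1.4142
Gain = 20 log₁₀(1.4142) ≈ 3.01 dB
∠T = 0.00° − 45.11° = -45.11°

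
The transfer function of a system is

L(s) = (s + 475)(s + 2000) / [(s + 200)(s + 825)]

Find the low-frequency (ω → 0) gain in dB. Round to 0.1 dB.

15.2 dB

L(0) = 1·475·2000 / (200·825) ≈ 5.7576
20 log₁₀(5.7576) ≈ 15.20 dB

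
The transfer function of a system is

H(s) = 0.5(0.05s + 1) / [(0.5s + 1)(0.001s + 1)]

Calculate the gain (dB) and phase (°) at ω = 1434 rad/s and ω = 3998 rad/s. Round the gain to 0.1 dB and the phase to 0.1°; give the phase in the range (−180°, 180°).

At ω = 1434 rad/s:
zero (1 + j1434·0.05) = 1 + j71.7 → |·| ≈ 71.707, ∠ ≈ 89.20°
pole (1 + j1434·0.5) = 1 + j717 → |·| ≈ 717, ∠ ≈ 89.92°
pole (1 + j1434·0.001) = 1 + j1.434 → |·| ≈ 1.7482, ∠ ≈ 55.11°
|H| = 0.5 · 71.707 / (717 · 1.7482) ≈ 0.028604
Gain = 20 log₁₀(0.028604) ≈ -30.87 dB
∠H = (89.20°) − (89.92° + 55.11°) = -55.83°

At ω = 3998 rad/s:
zero (1 + j3998·0.05) = 1 + j199.9 → |·| ≈ 199.9, ∠ ≈ 89.71°
pole (1 + j3998·0.5) = 1 + j1999 → |·| ≈ 1999, ∠ ≈ 89.97°
pole (1 + j3998·0.001) = 1 + j3.998 → |·| ≈ 4.1212, ∠ ≈ 75.96°
|H| = 0.5 · 199.9 / (1999 · 4.1212) ≈ 0.012132
Gain = 20 log₁₀(0.012132) ≈ -38.32 dB
∠H = (89.71°) − (89.97° + 75.96°) = -76.22°

ω = 1434: -30.9 dB, -55.8°; ω = 3998: -38.3 dB, -76.2°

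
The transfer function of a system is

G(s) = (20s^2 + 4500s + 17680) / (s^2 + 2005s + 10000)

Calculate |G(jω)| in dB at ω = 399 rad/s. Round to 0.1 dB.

13.0 dB

Substitute s = j399:
Numerator: 20(j399)^2 + 4500(j399) + 17680 = -3166340 + j1795500
Denominator: (j399)^2 + 2005(j399) + 10000 = -149201 + j799995
|N| = √(3166340² + 1795500²) ≈ 3.64e+06, ∠N ≈ 150.44°
|D| = √(149201² + 799995²) ≈ 8.1379e+05, ∠D ≈ 100.56°
|G| = 3.64e+06 / 8.1379e+05 ≈ 4.4729
Gain = 20 log₁₀(4.4729) ≈ 13.01 dB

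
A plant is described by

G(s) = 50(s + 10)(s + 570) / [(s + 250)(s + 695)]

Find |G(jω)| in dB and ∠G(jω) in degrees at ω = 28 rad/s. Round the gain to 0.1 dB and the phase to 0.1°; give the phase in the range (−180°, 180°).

13.7 dB, 64.5°

At s = jω = j28:
zero (s+10): 10 + j28 → |·| = √(10²+28²) = √884 ≈ 29.732, ∠ = arctan(28/10) ≈ 70.35°
zero (s+570): 570 + j28 → |·| = √(570²+28²) = √325684 ≈ 570.69, ∠ = arctan(28/570) ≈ 2.81°
pole (s+250): 250 + j28 → |·| = √(250²+28²) = √63284 ≈ 251.56, ∠ = arctan(28/250) ≈ 6.39°
pole (s+695): 695 + j28 → |·| = √(695²+28²) = √483809 ≈ 695.56, ∠ = arctan(28/695) ≈ 2.31°
|G| = 50 · 16968 / 1.7498e+05 ≈ 4.8486
Gain = 20 log₁₀(4.8486) ≈ 13.71 dB
∠G = 73.16° − 8.70° = 64.46°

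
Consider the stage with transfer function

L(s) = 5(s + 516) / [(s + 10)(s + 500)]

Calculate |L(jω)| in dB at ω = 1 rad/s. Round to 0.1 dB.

-5.8 dB

At s = jω = j1:
zero (s+516): 516 + j1 → |·| = √(516²+1²) = √266257 ≈ 516, ∠ = arctan(1/516) ≈ 0.11°
pole (s+10): 10 + j1 → |·| = √(10²+1²) = √101 ≈ 10.05, ∠ = arctan(1/10) ≈ 5.71°
pole (s+500): 500 + j1 → |·| = √(500²+1²) = √250001 ≈ 500, ∠ = arctan(1/500) ≈ 0.11°
|L| = 5 · 516 / 5025 ≈ 0.51343
Gain = 20 log₁₀(0.51343) ≈ -5.79 dB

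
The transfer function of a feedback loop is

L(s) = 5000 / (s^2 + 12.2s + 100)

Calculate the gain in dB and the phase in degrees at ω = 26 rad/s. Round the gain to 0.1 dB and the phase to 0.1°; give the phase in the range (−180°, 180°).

At s = jω = j26:
quadratic: (j26)² + 12.2·j26 + 100 = -576 + j317.2 → |·| ≈ 657.57, ∠ ≈ 151.16°
|L| = 5000 / 657.57 ≈ 7.6038
Gain = 20 log₁₀(7.6038) ≈ 17.62 dB
∠L = 0.00° − 151.16° = -151.16°

17.6 dB, -151.2°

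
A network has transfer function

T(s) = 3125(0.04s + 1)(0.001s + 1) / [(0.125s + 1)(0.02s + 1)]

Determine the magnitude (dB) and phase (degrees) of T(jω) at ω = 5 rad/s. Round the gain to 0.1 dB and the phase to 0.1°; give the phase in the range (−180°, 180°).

At ω = 5 rad/s:
zero (1 + j5·0.04) = 1 + j0.2 → |·| ≈ 1.0198, ∠ ≈ 11.31°
zero (1 + j5·0.001) = 1 + j0.005 → |·| ≈ 1, ∠ ≈ 0.29°
pole (1 + j5·0.125) = 1 + j0.625 → |·| ≈ 1.1792, ∠ ≈ 32.01°
pole (1 + j5·0.02) = 1 + j0.1 → |·| ≈ 1.005, ∠ ≈ 5.71°
|T| = 3125 · 1.0198 · 1 / (1.1792 · 1.005) ≈ 2689.1
Gain = 20 log₁₀(2689.1) ≈ 68.59 dB
∠T = (11.31° + 0.29°) − (32.01° + 5.71°) = -26.12°

68.6 dB, -26.1°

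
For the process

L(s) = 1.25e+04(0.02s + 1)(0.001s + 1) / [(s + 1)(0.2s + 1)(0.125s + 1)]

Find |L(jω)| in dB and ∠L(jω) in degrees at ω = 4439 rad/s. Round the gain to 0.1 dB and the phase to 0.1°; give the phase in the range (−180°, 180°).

-52.7 dB, -103.2°

At ω = 4439 rad/s:
zero (1 + j4439·0.02) = 1 + j88.78 → |·| ≈ 88.786, ∠ ≈ 89.35°
zero (1 + j4439·0.001) = 1 + j4.439 → |·| ≈ 4.5502, ∠ ≈ 77.30°
pole (1 + j4439·1) = 1 + j4439 → |·| ≈ 4439, ∠ ≈ 89.99°
pole (1 + j4439·0.2) = 1 + j887.8 → |·| ≈ 887.8, ∠ ≈ 89.94°
pole (1 + j4439·0.125) = 1 + j554.875 → |·| ≈ 554.88, ∠ ≈ 89.90°
|L| = 1.25e+04 · 88.786 · 4.5502 / (4439 · 887.8 · 554.88) ≈ 0.0023093
Gain = 20 log₁₀(0.0023093) ≈ -52.73 dB
∠L = (89.35° + 77.30°) − (89.99° + 89.94° + 89.90°) = -103.18°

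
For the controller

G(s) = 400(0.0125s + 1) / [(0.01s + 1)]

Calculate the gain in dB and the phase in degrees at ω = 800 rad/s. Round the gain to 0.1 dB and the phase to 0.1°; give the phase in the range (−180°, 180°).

54.0 dB, 1.4°

At ω = 800 rad/s:
zero (1 + j800·0.0125) = 1 + j10 → |·| ≈ 10.05, ∠ ≈ 84.29°
pole (1 + j800·0.01) = 1 + j8 → |·| ≈ 8.0623, ∠ ≈ 82.87°
|G| = 400 · 10.05 / (8.0623) ≈ 498.62
Gain = 20 log₁₀(498.62) ≈ 53.96 dB
∠G = (84.29°) − (82.87°) = 1.42°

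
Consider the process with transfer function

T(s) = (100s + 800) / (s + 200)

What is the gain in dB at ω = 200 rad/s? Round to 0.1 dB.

Substitute s = j200:
Numerator: 100(j200) + 800 = 800 + j20000
Denominator: (j200) + 200 = 200 + j200
|N| = √(800² + 20000²) ≈ 20016, ∠N ≈ 87.71°
|D| = √(200² + 200²) ≈ 282.84, ∠D ≈ 45.00°
|T| = 20016 / 282.84 ≈ 70.768
Gain = 20 log₁₀(70.768) ≈ 37.00 dB

37.0 dB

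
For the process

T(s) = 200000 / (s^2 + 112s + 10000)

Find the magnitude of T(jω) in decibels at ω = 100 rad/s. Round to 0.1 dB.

25.0 dB

At s = jω = j100:
quadratic: (j100)² + 112·j100 + 10000 = 0 + j11200 → |·| ≈ 11200, ∠ ≈ 90.00°
|T| = 200000 / 11200 ≈ 17.857
Gain = 20 log₁₀(17.857) ≈ 25.04 dB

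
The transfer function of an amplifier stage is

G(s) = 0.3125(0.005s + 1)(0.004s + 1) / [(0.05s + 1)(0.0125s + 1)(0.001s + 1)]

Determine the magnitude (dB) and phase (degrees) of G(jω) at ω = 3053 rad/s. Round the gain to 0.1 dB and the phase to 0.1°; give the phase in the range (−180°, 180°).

-50.1 dB, -78.4°

At ω = 3053 rad/s:
zero (1 + j3053·0.005) = 1 + j15.265 → |·| ≈ 15.298, ∠ ≈ 86.25°
zero (1 + j3053·0.004) = 1 + j12.212 → |·| ≈ 12.253, ∠ ≈ 85.32°
pole (1 + j3053·0.05) = 1 + j152.65 → |·| ≈ 152.65, ∠ ≈ 89.62°
pole (1 + j3053·0.0125) = 1 + j38.1625 → |·| ≈ 38.176, ∠ ≈ 88.50°
pole (1 + j3053·0.001) = 1 + j3.053 → |·| ≈ 3.2126, ∠ ≈ 71.86°
|G| = 0.3125 · 15.298 · 12.253 / (152.65 · 38.176 · 3.2126) ≈ 0.0031288
Gain = 20 log₁₀(0.0031288) ≈ -50.09 dB
∠G = (86.25° + 85.32°) − (89.62° + 88.50° + 71.86°) = -78.41°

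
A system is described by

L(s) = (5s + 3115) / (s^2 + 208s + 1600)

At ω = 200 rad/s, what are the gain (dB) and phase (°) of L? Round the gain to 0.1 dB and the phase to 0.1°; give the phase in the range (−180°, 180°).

-24.8 dB, -114.9°

Substitute s = j200:
Numerator: 5(j200) + 3115 = 3115 + j1000
Denominator: (j200)^2 + 208(j200) + 1600 = -38400 + j41600
|N| = √(3115² + 1000²) ≈ 3271.6, ∠N ≈ 17.80°
|D| = √(38400² + 41600²) ≈ 56614, ∠D ≈ 132.71°
|L| = 3271.6 / 56614 ≈ 0.057788
Gain = 20 log₁₀(0.057788) ≈ -24.76 dB
∠L = 17.80° − 132.71° = -114.91°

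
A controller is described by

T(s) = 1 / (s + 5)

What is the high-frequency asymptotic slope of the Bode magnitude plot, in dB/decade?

-20 dB/decade

Each pole contributes −20 dB/decade at high frequency; each zero contributes +20 dB/decade.
Net: 0 zero(s) − 1 pole(s) → -20 dB/decade.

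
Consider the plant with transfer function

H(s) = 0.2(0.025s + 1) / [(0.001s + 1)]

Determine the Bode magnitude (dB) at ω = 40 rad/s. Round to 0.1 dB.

-11.0 dB

At ω = 40 rad/s:
zero (1 + j40·0.025) = 1 + j1 → |·| ≈ 1.4142, ∠ ≈ 45.00°
pole (1 + j40·0.001) = 1 + j0.04 → |·| ≈ 1.0008, ∠ ≈ 2.29°
|H| = 0.2 · 1.4142 / (1.0008) ≈ 0.28261
Gain = 20 log₁₀(0.28261) ≈ -10.98 dB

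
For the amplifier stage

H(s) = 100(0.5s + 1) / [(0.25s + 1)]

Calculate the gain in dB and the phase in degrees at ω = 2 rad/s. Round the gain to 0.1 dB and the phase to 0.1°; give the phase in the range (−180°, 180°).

42.0 dB, 18.4°

At ω = 2 rad/s:
zero (1 + j2·0.5) = 1 + j1 → |·| ≈ 1.4142, ∠ ≈ 45.00°
pole (1 + j2·0.25) = 1 + j0.5 → |·| ≈ 1.118, ∠ ≈ 26.57°
|H| = 100 · 1.4142 / (1.118) ≈ 126.49
Gain = 20 log₁₀(126.49) ≈ 42.04 dB
∠H = (45.00°) − (26.57°) = 18.43°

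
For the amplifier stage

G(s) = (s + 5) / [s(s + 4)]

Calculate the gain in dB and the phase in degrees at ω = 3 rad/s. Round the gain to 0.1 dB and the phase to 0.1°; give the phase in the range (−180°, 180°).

-8.2 dB, -95.9°

At s = jω = j3:
zero (s+5): 5 + j3 → |·| = √(5²+3²) = √34 ≈ 5.831, ∠ = arctan(3/5) ≈ 30.96°
pole (s+4): 4 + j3 → |·| = √(4²+3²) = √25 ≈ 5, ∠ = arctan(3/4) ≈ 36.87°
pole at origin: |s| = 3, ∠ = 90.00° (in denominator)
|G| = 1 · 5.831 / 15 ≈ 0.38873
Gain = 20 log₁₀(0.38873) ≈ -8.21 dB
∠G = 30.96° − 126.87° = -95.91°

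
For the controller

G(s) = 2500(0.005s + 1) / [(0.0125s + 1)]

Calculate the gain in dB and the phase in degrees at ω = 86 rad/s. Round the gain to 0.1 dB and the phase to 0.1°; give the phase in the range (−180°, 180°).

65.4 dB, -23.8°

At ω = 86 rad/s:
zero (1 + j86·0.005) = 1 + j0.43 → |·| ≈ 1.0885, ∠ ≈ 23.27°
pole (1 + j86·0.0125) = 1 + j1.075 → |·| ≈ 1.4682, ∠ ≈ 47.07°
|G| = 2500 · 1.0885 / (1.4682) ≈ 1853.5
Gain = 20 log₁₀(1853.5) ≈ 65.36 dB
∠G = (23.27°) − (47.07°) = -23.80°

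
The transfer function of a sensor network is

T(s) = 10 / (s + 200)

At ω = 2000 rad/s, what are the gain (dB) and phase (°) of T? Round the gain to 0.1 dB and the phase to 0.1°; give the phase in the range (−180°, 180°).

-46.1 dB, -84.3°

At s = jω = j2000:
pole (s+200): 200 + j2000 → |·| = √(200²+2000²) = √4040000 ≈ 2010, ∠ = arctan(2000/200) ≈ 84.29°
|T| = 10 / 2010 ≈ 0.0049751
Gain = 20 log₁₀(0.0049751) ≈ -46.06 dB
∠T = 0.00° − 84.29° = -84.29°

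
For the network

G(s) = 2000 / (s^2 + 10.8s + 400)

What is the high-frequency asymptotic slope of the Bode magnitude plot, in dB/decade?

Each pole contributes −20 dB/decade at high frequency; each zero contributes +20 dB/decade.
Net: 0 zero(s) − 2 pole(s) → -40 dB/decade.

-40 dB/decade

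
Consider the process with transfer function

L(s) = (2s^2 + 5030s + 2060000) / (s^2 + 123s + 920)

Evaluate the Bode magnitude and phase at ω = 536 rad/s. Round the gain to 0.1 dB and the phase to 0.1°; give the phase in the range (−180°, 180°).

Substitute s = j536:
Numerator: 2(j536)^2 + 5030(j536) + 2060000 = 1485408 + j2696080
Denominator: (j536)^2 + 123(j536) + 920 = -286376 + j65928
|N| = √(1485408² + 2696080²) ≈ 3.0782e+06, ∠N ≈ 61.15°
|D| = √(286376² + 65928²) ≈ 2.9387e+05, ∠D ≈ 167.04°
|L| = 3.0782e+06 / 2.9387e+05 ≈ 10.475
Gain = 20 log₁₀(10.475) ≈ 20.40 dB
∠L = 61.15° − 167.04° = -105.89°

20.4 dB, -105.9°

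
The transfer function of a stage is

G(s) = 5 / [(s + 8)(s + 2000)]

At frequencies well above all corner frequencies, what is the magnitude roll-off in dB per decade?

Each pole contributes −20 dB/decade at high frequency; each zero contributes +20 dB/decade.
Net: 0 zero(s) − 2 pole(s) → -40 dB/decade.

-40 dB/decade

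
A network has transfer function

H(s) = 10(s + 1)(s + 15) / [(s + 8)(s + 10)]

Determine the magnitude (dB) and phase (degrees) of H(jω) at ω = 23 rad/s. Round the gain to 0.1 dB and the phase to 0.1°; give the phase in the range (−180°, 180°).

At s = jω = j23:
zero (s+1): 1 + j23 → |·| = √(1²+23²) = √530 ≈ 23.022, ∠ = arctan(23/1) ≈ 87.51°
zero (s+15): 15 + j23 → |·| = √(15²+23²) = √754 ≈ 27.459, ∠ = arctan(23/15) ≈ 56.89°
pole (s+8): 8 + j23 → |·| = √(8²+23²) = √593 ≈ 24.352, ∠ = arctan(23/8) ≈ 70.82°
pole (s+10): 10 + j23 → |·| = √(10²+23²) = √629 ≈ 25.08, ∠ = arctan(23/10) ≈ 66.50°
|H| = 10 · 632.16 / 610.75 ≈ 10.351
Gain = 20 log₁₀(10.351) ≈ 20.30 dB
∠H = 144.40° − 137.32° = 7.08°

20.3 dB, 7.1°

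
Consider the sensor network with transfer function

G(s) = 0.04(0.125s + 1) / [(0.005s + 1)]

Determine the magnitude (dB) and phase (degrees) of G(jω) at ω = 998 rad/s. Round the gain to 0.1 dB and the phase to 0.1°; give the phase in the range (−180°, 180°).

At ω = 998 rad/s:
zero (1 + j998·0.125) = 1 + j124.75 → |·| ≈ 124.75, ∠ ≈ 89.54°
pole (1 + j998·0.005) = 1 + j4.99 → |·| ≈ 5.0892, ∠ ≈ 78.67°
|G| = 0.04 · 124.75 / (5.0892) ≈ 0.98051
Gain = 20 log₁₀(0.98051) ≈ -0.17 dB
∠G = (89.54°) − (78.67°) = 10.87°

-0.2 dB, 10.9°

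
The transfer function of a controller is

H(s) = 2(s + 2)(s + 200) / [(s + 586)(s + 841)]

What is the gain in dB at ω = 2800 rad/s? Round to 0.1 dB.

5.5 dB

At s = jω = j2800:
zero (s+2): 2 + j2800 → |·| = √(2²+2800²) = √7840004 ≈ 2800, ∠ = arctan(2800/2) ≈ 89.96°
zero (s+200): 200 + j2800 → |·| = √(200²+2800²) = √7880000 ≈ 2807.1, ∠ = arctan(2800/200) ≈ 85.91°
pole (s+586): 586 + j2800 → |·| = √(586²+2800²) = √8183396 ≈ 2860.7, ∠ = arctan(2800/586) ≈ 78.18°
pole (s+841): 841 + j2800 → |·| = √(841²+2800²) = √8547281 ≈ 2923.6, ∠ = arctan(2800/841) ≈ 73.28°
|H| = 2 · 7.8599e+06 / 8.3635e+06 ≈ 1.8796
Gain = 20 log₁₀(1.8796) ≈ 5.48 dB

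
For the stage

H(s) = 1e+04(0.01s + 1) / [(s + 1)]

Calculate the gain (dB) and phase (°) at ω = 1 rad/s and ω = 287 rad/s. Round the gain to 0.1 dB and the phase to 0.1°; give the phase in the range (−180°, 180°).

ω = 1: 77.0 dB, -44.4°; ω = 287: 40.5 dB, -19.0°

At ω = 1 rad/s:
zero (1 + j1·0.01) = 1 + j0.01 → |·| ≈ 1, ∠ ≈ 0.57°
pole (1 + j1·1) = 1 + j1 → |·| ≈ 1.4142, ∠ ≈ 45.00°
|H| = 1e+04 · 1 / (1.4142) ≈ 7071.1
Gain = 20 log₁₀(7071.1) ≈ 76.99 dB
∠H = (0.57°) − (45.00°) = -44.43°

At ω = 287 rad/s:
zero (1 + j287·0.01) = 1 + j2.87 → |·| ≈ 3.0392, ∠ ≈ 70.79°
pole (1 + j287·1) = 1 + j287 → |·| ≈ 287, ∠ ≈ 89.80°
|H| = 1e+04 · 3.0392 / (287) ≈ 105.9
Gain = 20 log₁₀(105.9) ≈ 40.50 dB
∠H = (70.79°) − (89.80°) = -19.01°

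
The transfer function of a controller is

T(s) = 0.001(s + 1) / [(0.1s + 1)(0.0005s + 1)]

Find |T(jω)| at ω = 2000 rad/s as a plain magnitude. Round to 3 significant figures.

0.00707

At ω = 2000 rad/s:
zero (1 + j2000·1) = 1 + j2000 → |·| ≈ 2000, ∠ ≈ 89.97°
pole (1 + j2000·0.1) = 1 + j200 → |·| ≈ 200, ∠ ≈ 89.71°
pole (1 + j2000·0.0005) = 1 + j1 → |·| ≈ 1.4142, ∠ ≈ 45.00°
|T| = 0.001 · 2000 / (200 · 1.4142) ≈ 0.0070711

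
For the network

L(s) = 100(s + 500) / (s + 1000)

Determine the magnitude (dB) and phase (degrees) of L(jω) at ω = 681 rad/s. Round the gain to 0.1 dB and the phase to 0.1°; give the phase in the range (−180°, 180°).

At s = jω = j681:
zero (s+500): 500 + j681 → |·| = √(500²+681²) = √713761 ≈ 844.84, ∠ = arctan(681/500) ≈ 53.71°
pole (s+1000): 1000 + j681 → |·| = √(1000²+681²) = √1463761 ≈ 1209.9, ∠ = arctan(681/1000) ≈ 34.25°
|L| = 100 · 844.84 / 1209.9 ≈ 69.827
Gain = 20 log₁₀(69.827) ≈ 36.88 dB
∠L = 53.71° − 34.25° = 19.46°

36.9 dB, 19.5°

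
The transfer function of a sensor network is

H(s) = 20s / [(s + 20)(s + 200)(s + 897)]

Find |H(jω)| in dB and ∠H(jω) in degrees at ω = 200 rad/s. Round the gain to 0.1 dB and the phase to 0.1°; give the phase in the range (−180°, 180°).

At s = jω = j200:
zero at origin: s = j200 → |·| = 200, ∠ = 90.00°
pole (s+20): 20 + j200 → |·| = √(20²+200²) = √40400 ≈ 201, ∠ = arctan(200/20) ≈ 84.29°
pole (s+200): 200 + j200 → |·| = √(200²+200²) = √80000 ≈ 282.84, ∠ = arctan(200/200) ≈ 45.00°
pole (s+897): 897 + j200 → |·| = √(897²+200²) = √844609 ≈ 919.03, ∠ = arctan(200/897) ≈ 12.57°
|H| = 20 · 200 / 5.2248e+07 ≈ 7.6558e-05
Gain = 20 log₁₀(7.6558e-05) ≈ -82.32 dB
∠H = 90.00° − 141.86° = -51.86°

-82.3 dB, -51.9°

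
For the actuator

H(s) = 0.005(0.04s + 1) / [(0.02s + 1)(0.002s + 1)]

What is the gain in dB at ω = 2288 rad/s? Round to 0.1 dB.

At ω = 2288 rad/s:
zero (1 + j2288·0.04) = 1 + j91.52 → |·| ≈ 91.525, ∠ ≈ 89.37°
pole (1 + j2288·0.02) = 1 + j45.76 → |·| ≈ 45.771, ∠ ≈ 88.75°
pole (1 + j2288·0.002) = 1 + j4.576 → |·| ≈ 4.684, ∠ ≈ 77.67°
|H| = 0.005 · 91.525 / (45.771 · 4.684) ≈ 0.0021345
Gain = 20 log₁₀(0.0021345) ≈ -53.41 dB

-53.4 dB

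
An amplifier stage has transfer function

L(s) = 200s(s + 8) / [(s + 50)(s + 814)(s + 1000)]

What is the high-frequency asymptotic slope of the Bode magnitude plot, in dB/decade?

Each pole contributes −20 dB/decade at high frequency; each zero contributes +20 dB/decade.
Net: 2 zero(s) − 3 pole(s) → -20 dB/decade.

-20 dB/decade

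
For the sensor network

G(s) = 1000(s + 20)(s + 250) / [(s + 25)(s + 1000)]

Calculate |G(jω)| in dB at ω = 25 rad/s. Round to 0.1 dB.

47.1 dB

At s = jω = j25:
zero (s+20): 20 + j25 → |·| = √(20²+25²) = √1025 ≈ 32.016, ∠ = arctan(25/20) ≈ 51.34°
zero (s+250): 250 + j25 → |·| = √(250²+25²) = √63125 ≈ 251.25, ∠ = arctan(25/250) ≈ 5.71°
pole (s+25): 25 + j25 → |·| = √(25²+25²) = √1250 ≈ 35.355, ∠ = arctan(25/25) ≈ 45.00°
pole (s+1000): 1000 + j25 → |·| = √(1000²+25²) = √1000625 ≈ 1000.3, ∠ = arctan(25/1000) ≈ 1.43°
|G| = 1000 · 8044 / 35366 ≈ 227.45
Gain = 20 log₁₀(227.45) ≈ 47.14 dB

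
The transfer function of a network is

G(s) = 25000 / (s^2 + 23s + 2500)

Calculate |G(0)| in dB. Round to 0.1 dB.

20.0 dB

G(0) = 25000 / 2500 = 10
20 log₁₀(10) ≈ 20.00 dB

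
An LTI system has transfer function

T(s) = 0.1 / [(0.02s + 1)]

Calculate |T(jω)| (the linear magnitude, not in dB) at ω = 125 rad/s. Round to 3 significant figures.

0.0371

At ω = 125 rad/s:
pole (1 + j125·0.02) = 1 + j2.5 → |·| ≈ 2.6926, ∠ ≈ 68.20°
|T| = 0.1 · 1 / (2.6926) ≈ 0.037139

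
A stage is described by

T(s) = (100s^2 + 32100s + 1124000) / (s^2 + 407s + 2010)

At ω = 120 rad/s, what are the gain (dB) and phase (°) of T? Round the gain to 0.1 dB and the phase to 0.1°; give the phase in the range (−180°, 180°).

Substitute s = j120:
Numerator: 100(j120)^2 + 32100(j120) + 1124000 = -316000 + j3852000
Denominator: (j120)^2 + 407(j120) + 2010 = -12390 + j48840
|N| = √(316000² + 3852000²) ≈ 3.8649e+06, ∠N ≈ 94.69°
|D| = √(12390² + 48840²) ≈ 50387, ∠D ≈ 104.23°
|T| = 3.8649e+06 / 50387 ≈ 76.704
Gain = 20 log₁₀(76.704) ≈ 37.70 dB
∠T = 94.69° − 104.23° = -9.54°

37.7 dB, -9.5°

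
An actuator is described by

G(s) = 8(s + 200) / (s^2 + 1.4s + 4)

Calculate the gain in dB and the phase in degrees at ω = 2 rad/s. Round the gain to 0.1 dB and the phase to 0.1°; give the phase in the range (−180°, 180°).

55.1 dB, -89.4°

At s = jω = j2:
zero (s+200): 200 + j2 → |·| = √(200²+2²) = √40004 ≈ 200.01, ∠ = arctan(2/200) ≈ 0.57°
quadratic: (j2)² + 1.4·j2 + 4 = 0 + j2.8 → |·| ≈ 2.8, ∠ ≈ 90.00°
|G| = 8 · 200.01 / 2.8 ≈ 571.46
Gain = 20 log₁₀(571.46) ≈ 55.14 dB
∠G = 0.57° − 90.00° = -89.43°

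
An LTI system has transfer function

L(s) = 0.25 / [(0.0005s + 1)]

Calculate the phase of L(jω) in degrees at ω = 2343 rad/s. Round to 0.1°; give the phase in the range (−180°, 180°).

-49.5°

At ω = 2343 rad/s:
pole (1 + j2343·0.0005) = 1 + j1.1715 → |·| ≈ 1.5403, ∠ ≈ 49.52°
∠L = (0°) − (49.52°) = -49.52°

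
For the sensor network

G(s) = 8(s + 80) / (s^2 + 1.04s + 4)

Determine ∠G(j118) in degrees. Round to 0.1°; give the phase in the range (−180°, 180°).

-123.6°

At s = jω = j118:
zero (s+80): 80 + j118 → |·| = √(80²+118²) = √20324 ≈ 142.56, ∠ = arctan(118/80) ≈ 55.86°
quadratic: (j118)² + 1.04·j118 + 4 = -13920 + j122.72 → |·| ≈ 13921, ∠ ≈ 179.49°
∠G = 55.86° − 179.49° = -123.63°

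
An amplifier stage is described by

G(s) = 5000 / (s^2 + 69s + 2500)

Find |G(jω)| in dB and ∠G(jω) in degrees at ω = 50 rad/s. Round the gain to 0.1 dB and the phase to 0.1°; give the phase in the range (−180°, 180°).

At s = jω = j50:
quadratic: (j50)² + 69·j50 + 2500 = 0 + j3450 → |·| ≈ 3450, ∠ ≈ 90.00°
|G| = 5000 / 3450 ≈ 1.4493
Gain = 20 log₁₀(1.4493) ≈ 3.22 dB
∠G = 0.00° − 90.00° = -90.00°

3.2 dB, -90.0°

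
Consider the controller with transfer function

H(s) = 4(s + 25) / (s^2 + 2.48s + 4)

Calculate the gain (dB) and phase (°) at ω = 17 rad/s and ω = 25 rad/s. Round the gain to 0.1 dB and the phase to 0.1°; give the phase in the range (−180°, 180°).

At s = jω = j17:
zero (s+25): 25 + j17 → |·| = √(25²+17²) = √914 ≈ 30.232, ∠ = arctan(17/25) ≈ 34.22°
quadratic: (j17)² + 2.48·j17 + 4 = -285 + j42.16 → |·| ≈ 288.1, ∠ ≈ 171.59°
|H| = 4 · 30.232 / 288.1 ≈ 0.41974
Gain = 20 log₁₀(0.41974) ≈ -7.54 dB
∠H = 34.22° − 171.59° = -137.37°

At s = jω = j25:
zero (s+25): 25 + j25 → |·| = √(25²+25²) = √1250 ≈ 35.355, ∠ = arctan(25/25) ≈ 45.00°
quadratic: (j25)² + 2.48·j25 + 4 = -621 + j62 → |·| ≈ 624.09, ∠ ≈ 174.30°
|H| = 4 · 35.355 / 624.09 ≈ 0.2266
Gain = 20 log₁₀(0.2266) ≈ -12.89 dB
∠H = 45.00° − 174.30° = -129.30°

ω = 17: -7.5 dB, -137.4°; ω = 25: -12.9 dB, -129.3°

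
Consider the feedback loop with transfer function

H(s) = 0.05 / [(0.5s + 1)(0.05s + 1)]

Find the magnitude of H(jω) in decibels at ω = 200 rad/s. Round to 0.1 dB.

At ω = 200 rad/s:
pole (1 + j200·0.5) = 1 + j100 → |·| ≈ 100, ∠ ≈ 89.43°
pole (1 + j200·0.05) = 1 + j10 → |·| ≈ 10.05, ∠ ≈ 84.29°
|H| = 0.05 · 1 / (100 · 10.05) ≈ 4.9751e-05
Gain = 20 log₁₀(4.9751e-05) ≈ -86.06 dB

-86.1 dB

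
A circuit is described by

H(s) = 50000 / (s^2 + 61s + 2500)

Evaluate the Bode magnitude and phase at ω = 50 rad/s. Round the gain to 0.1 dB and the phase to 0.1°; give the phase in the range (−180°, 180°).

At s = jω = j50:
quadratic: (j50)² + 61·j50 + 2500 = 0 + j3050 → |·| ≈ 3050, ∠ ≈ 90.00°
|H| = 50000 / 3050 ≈ 16.393
Gain = 20 log₁₀(16.393) ≈ 24.29 dB
∠H = 0.00° − 90.00° = -90.00°

24.3 dB, -90.0°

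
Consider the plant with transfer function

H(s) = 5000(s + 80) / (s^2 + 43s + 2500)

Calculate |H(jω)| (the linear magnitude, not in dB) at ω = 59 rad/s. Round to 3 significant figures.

At s = jω = j59:
zero (s+80): 80 + j59 → |·| = √(80²+59²) = √9881 ≈ 99.403, ∠ = arctan(59/80) ≈ 36.41°
quadratic: (j59)² + 43·j59 + 2500 = -981 + j2537 → |·| ≈ 2720.1, ∠ ≈ 111.14°
|H| = 5000 · 99.403 / 2720.1 ≈ 182.72

183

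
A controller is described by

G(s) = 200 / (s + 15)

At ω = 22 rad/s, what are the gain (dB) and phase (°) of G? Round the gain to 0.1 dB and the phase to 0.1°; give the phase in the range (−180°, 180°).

Substitute s = j22:
Numerator: 200 = 200 + j0
Denominator: (j22) + 15 = 15 + j22
|N| = √(200² + 0²) ≈ 200, ∠N ≈ 0.00°
|D| = √(15² + 22²) ≈ 26.627, ∠D ≈ 55.71°
|G| = 200 / 26.627 ≈ 7.5112
Gain = 20 log₁₀(7.5112) ≈ 17.51 dB
∠G = 0.00° − 55.71° = -55.71°

17.5 dB, -55.7°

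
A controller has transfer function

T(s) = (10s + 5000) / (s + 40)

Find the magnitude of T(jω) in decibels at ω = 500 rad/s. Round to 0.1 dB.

23.0 dB

Substitute s = j500:
Numerator: 10(j500) + 5000 = 5000 + j5000
Denominator: (j500) + 40 = 40 + j500
|N| = √(5000² + 5000²) ≈ 7071.1, ∠N ≈ 45.00°
|D| = √(40² + 500²) ≈ 501.6, ∠D ≈ 85.43°
|T| = 7071.1 / 501.6 ≈ 14.097
Gain = 20 log₁₀(14.097) ≈ 22.98 dB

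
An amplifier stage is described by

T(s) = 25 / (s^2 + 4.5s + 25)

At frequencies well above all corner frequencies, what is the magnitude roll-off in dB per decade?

Each pole contributes −20 dB/decade at high frequency; each zero contributes +20 dB/decade.
Net: 0 zero(s) − 2 pole(s) → -40 dB/decade.

-40 dB/decade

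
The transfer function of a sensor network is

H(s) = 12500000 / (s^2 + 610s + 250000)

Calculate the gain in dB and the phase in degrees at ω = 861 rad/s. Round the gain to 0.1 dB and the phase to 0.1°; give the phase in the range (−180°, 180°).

24.8 dB, -133.1°

At s = jω = j861:
quadratic: (j861)² + 610·j861 + 250000 = -491321 + j525210 → |·| ≈ 7.192e+05, ∠ ≈ 133.09°
|H| = 12500000 / 7.192e+05 ≈ 17.38
Gain = 20 log₁₀(17.38) ≈ 24.80 dB
∠H = 0.00° − 133.09° = -133.09°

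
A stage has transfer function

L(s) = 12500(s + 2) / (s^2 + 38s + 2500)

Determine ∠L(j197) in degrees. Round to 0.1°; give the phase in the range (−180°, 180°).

-78.9°

At s = jω = j197:
zero (s+2): 2 + j197 → |·| = √(2²+197²) = √38813 ≈ 197.01, ∠ = arctan(197/2) ≈ 89.42°
quadratic: (j197)² + 38·j197 + 2500 = -36309 + j7486 → |·| ≈ 37073, ∠ ≈ 168.35°
∠L = 89.42° − 168.35° = -78.93°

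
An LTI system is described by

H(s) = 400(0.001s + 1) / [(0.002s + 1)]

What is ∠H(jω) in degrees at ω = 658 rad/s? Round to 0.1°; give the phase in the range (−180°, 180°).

At ω = 658 rad/s:
zero (1 + j658·0.001) = 1 + j0.658 → |·| ≈ 1.1971, ∠ ≈ 33.34°
pole (1 + j658·0.002) = 1 + j1.316 → |·| ≈ 1.6528, ∠ ≈ 52.77°
∠H = (33.34°) − (52.77°) = -19.43°

-19.4°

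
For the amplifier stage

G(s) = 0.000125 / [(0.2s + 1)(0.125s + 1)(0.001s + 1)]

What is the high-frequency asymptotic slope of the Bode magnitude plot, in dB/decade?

-60 dB/decade

Each pole contributes −20 dB/decade at high frequency; each zero contributes +20 dB/decade.
Net: 0 zero(s) − 3 pole(s) → -60 dB/decade.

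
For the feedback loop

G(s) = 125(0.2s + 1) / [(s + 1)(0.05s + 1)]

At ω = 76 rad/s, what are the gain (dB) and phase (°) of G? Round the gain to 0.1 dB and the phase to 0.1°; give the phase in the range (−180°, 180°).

16.1 dB, -78.3°

At ω = 76 rad/s:
zero (1 + j76·0.2) = 1 + j15.2 → |·| ≈ 15.233, ∠ ≈ 86.24°
pole (1 + j76·1) = 1 + j76 → |·| ≈ 76.007, ∠ ≈ 89.25°
pole (1 + j76·0.05) = 1 + j3.8 → |·| ≈ 3.9294, ∠ ≈ 75.26°
|G| = 125 · 15.233 / (76.007 · 3.9294) ≈ 6.3755
Gain = 20 log₁₀(6.3755) ≈ 16.09 dB
∠G = (86.24°) − (89.25° + 75.26°) = -78.27°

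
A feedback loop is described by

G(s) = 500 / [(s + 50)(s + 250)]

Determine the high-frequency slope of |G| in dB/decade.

Each pole contributes −20 dB/decade at high frequency; each zero contributes +20 dB/decade.
Net: 0 zero(s) − 2 pole(s) → -40 dB/decade.

-40 dB/decade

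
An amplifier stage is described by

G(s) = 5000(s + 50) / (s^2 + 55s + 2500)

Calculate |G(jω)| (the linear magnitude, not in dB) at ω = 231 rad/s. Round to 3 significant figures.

22.5

At s = jω = j231:
zero (s+50): 50 + j231 → |·| = √(50²+231²) = √55861 ≈ 236.35, ∠ = arctan(231/50) ≈ 77.79°
quadratic: (j231)² + 55·j231 + 2500 = -50861 + j12705 → |·| ≈ 52424, ∠ ≈ 165.97°
|G| = 5000 · 236.35 / 52424 ≈ 22.542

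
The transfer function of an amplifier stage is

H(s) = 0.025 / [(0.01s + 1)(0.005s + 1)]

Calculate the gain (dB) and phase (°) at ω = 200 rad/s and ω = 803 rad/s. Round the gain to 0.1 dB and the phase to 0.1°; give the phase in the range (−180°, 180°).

ω = 200: -42.0 dB, -108.4°; ω = 803: -62.5 dB, -158.9°

At ω = 200 rad/s:
pole (1 + j200·0.01) = 1 + j2 → |·| ≈ 2.2361, ∠ ≈ 63.43°
pole (1 + j200·0.005) = 1 + j1 → |·| ≈ 1.4142, ∠ ≈ 45.00°
|H| = 0.025 · 1 / (2.2361 · 1.4142) ≈ 0.0079057
Gain = 20 log₁₀(0.0079057) ≈ -42.04 dB
∠H = (0°) − (63.43° + 45.00°) = -108.43°

At ω = 803 rad/s:
pole (1 + j803·0.01) = 1 + j8.03 → |·| ≈ 8.092, ∠ ≈ 82.90°
pole (1 + j803·0.005) = 1 + j4.015 → |·| ≈ 4.1377, ∠ ≈ 76.01°
|H| = 0.025 · 1 / (8.092 · 4.1377) ≈ 0.00074666
Gain = 20 log₁₀(0.00074666) ≈ -62.54 dB
∠H = (0°) − (82.90° + 76.01°) = -158.91°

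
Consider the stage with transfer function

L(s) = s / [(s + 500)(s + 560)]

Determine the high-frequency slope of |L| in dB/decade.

-20 dB/decade

Each pole contributes −20 dB/decade at high frequency; each zero contributes +20 dB/decade.
Net: 1 zero(s) − 2 pole(s) → -20 dB/decade.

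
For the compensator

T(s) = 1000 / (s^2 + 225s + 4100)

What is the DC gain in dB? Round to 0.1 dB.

T(0) = 1000 / 4100 ≈ 0.2439
20 log₁₀(0.2439) ≈ -12.26 dB

-12.3 dB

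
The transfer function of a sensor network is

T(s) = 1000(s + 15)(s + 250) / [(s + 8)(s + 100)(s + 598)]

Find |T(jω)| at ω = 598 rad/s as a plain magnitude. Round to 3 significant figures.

1.26

At s = jω = j598:
zero (s+15): 15 + j598 → |·| = √(15²+598²) = √357829 ≈ 598.19, ∠ = arctan(598/15) ≈ 88.56°
zero (s+250): 250 + j598 → |·| = √(250²+598²) = √420104 ≈ 648.15, ∠ = arctan(598/250) ≈ 67.31°
pole (s+8): 8 + j598 → |·| = √(8²+598²) = √357668 ≈ 598.05, ∠ = arctan(598/8) ≈ 89.23°
pole (s+100): 100 + j598 → |·| = √(100²+598²) = √367604 ≈ 606.3, ∠ = arctan(598/100) ≈ 80.51°
pole (s+598): 598 + j598 → |·| = √(598²+598²) = √715208 ≈ 845.7, ∠ = arctan(598/598) ≈ 45.00°
|T| = 1000 · 3.8772e+05 / 3.0665e+08 ≈ 1.2644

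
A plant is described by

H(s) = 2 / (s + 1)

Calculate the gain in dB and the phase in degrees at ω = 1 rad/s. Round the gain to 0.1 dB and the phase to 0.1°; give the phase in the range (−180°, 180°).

Substitute s = j1:
Numerator: 2 = 2 + j0
Denominator: (j1) + 1 = 1 + j1
|N| = √(2² + 0²) ≈ 2, ∠N ≈ 0.00°
|D| = √(1² + 1²) ≈ 1.4142, ∠D ≈ 45.00°
|H| = 2 / 1.4142 ≈ 1.4142
Gain = 20 log₁₀(1.4142) ≈ 3.01 dB
∠H = 0.00° − 45.00° = -45.00°

3.0 dB, -45.0°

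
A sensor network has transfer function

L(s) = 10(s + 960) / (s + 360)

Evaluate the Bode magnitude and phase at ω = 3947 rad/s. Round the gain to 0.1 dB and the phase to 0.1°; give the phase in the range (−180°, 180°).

At s = jω = j3947:
zero (s+960): 960 + j3947 → |·| = √(960²+3947²) = √16500409 ≈ 4062.1, ∠ = arctan(3947/960) ≈ 76.33°
pole (s+360): 360 + j3947 → |·| = √(360²+3947²) = √15708409 ≈ 3963.4, ∠ = arctan(3947/360) ≈ 84.79°
|L| = 10 · 4062.1 / 3963.4 ≈ 10.249
Gain = 20 log₁₀(10.249) ≈ 20.21 dB
∠L = 76.33° − 84.79° = -8.46°

20.2 dB, -8.5°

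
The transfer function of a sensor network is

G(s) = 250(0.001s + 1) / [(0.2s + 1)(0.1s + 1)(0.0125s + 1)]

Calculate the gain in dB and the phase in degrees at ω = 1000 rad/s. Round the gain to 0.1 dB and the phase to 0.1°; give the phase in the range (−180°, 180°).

At ω = 1000 rad/s:
zero (1 + j1000·0.001) = 1 + j1 → |·| ≈ 1.4142, ∠ ≈ 45.00°
pole (1 + j1000·0.2) = 1 + j200 → |·| ≈ 200, ∠ ≈ 89.71°
pole (1 + j1000·0.1) = 1 + j100 → |·| ≈ 100, ∠ ≈ 89.43°
pole (1 + j1000·0.0125) = 1 + j12.5 → |·| ≈ 12.54, ∠ ≈ 85.43°
|G| = 250 · 1.4142 / (200 · 100 · 12.54) ≈ 0.0014097
Gain = 20 log₁₀(0.0014097) ≈ -57.02 dB
∠G = (45.00°) − (89.71° + 89.43° + 85.43°) = -219.57° ≡ 140.43° (principal value)

-57.0 dB, 140.4°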